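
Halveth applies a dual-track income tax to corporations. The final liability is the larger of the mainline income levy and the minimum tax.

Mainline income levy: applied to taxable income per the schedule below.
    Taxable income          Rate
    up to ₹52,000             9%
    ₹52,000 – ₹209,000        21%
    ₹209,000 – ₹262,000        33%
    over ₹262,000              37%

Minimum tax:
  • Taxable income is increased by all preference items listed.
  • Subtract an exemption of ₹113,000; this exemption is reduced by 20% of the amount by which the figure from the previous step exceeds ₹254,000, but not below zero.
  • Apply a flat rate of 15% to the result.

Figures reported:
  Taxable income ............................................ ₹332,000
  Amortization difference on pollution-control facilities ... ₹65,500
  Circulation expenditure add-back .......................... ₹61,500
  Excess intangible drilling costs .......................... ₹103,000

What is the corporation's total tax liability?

Mainline income levy:
  ₹52,000 × 9% = ₹4,680
  ₹157,000 × 21% = ₹32,970
  ₹53,000 × 33% = ₹17,490
  ₹70,000 × 37% = ₹25,900
  → ₹81,040

Minimum tax:
  Adjusted income: ₹332,000 + ₹65,500 + ₹61,500 + ₹103,000 = ₹562,000
  Exemption: ₹113,000 − 20% × (₹562,000 − ₹254,000) = ₹113,000 − ₹61,600 = ₹51,400
  Base: ₹562,000 − ₹51,400 = ₹510,600
  ₹510,600 × 15% = ₹76,590

₹81,040 > ₹76,590, so the mainline income levy governs.

₹81,040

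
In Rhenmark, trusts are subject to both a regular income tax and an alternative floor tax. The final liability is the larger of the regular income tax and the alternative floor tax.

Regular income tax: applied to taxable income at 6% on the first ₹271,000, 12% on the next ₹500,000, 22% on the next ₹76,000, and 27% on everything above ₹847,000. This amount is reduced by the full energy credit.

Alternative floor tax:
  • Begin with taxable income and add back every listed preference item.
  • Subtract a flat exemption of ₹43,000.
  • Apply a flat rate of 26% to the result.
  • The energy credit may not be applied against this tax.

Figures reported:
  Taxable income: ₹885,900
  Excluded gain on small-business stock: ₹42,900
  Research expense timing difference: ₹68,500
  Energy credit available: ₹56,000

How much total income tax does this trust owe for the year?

Regular income tax:
  ₹271,000 × 6% = ₹16,260
  ₹500,000 × 12% = ₹60,000
  ₹76,000 × 22% = ₹16,720
  ₹38,900 × 27% = ₹10,503
  → ₹103,483
  Less energy credit ₹56,000 → ₹47,483

Alternative floor tax:
  Adjusted income: ₹885,900 + ₹42,900 + ₹68,500 = ₹997,300
  Less exemption ₹43,000 → base ₹954,300
  ₹954,300 × 26% = ₹248,118

₹248,118 > ₹47,483, so the alternative floor tax is the binding amount.

₹248,118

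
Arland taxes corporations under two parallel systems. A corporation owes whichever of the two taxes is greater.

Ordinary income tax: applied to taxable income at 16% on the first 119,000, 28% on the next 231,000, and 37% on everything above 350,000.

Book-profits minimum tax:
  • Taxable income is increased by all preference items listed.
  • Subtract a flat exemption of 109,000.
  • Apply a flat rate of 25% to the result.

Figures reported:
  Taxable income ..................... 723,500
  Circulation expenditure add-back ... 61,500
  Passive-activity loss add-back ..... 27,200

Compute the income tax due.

221,915

Ordinary income tax:
  119,000 × 16% = 19,040
  231,000 × 28% = 64,680
  373,500 × 37% = 138,195
  → 221,915

Book-profits minimum tax:
  Adjusted income: 723,500 + 61,500 + 27,200 = 812,200
  Less exemption 109,000 → base 703,200
  703,200 × 25% = 175,800

221,915 > 175,800, so the ordinary income tax governs.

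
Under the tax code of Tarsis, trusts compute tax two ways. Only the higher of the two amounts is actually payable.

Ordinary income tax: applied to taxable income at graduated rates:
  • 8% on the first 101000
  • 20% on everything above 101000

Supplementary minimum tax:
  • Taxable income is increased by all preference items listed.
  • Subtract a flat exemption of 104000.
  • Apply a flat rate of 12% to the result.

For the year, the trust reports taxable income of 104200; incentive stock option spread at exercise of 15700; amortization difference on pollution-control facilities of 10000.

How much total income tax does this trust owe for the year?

Ordinary income tax:
  101000 × 8% = 8080
  3200 × 20% = 640
  → 8720

Supplementary minimum tax:
  Adjusted income: 104200 + 15700 + 10000 = 129900
  Less exemption 104000 → base 25900
  25900 × 12% = 3108

8720 > 3108, so the ordinary income tax governs.

8720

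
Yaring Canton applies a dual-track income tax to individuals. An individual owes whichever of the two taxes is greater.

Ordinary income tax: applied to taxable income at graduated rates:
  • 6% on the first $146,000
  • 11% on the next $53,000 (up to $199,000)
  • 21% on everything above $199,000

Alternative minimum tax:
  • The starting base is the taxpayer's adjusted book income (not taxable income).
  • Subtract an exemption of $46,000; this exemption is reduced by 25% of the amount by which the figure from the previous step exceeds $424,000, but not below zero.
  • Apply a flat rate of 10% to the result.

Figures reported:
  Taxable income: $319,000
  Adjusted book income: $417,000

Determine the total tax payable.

Alternative minimum tax:
  Base (adjusted book income): $417,000
  Exemption: $417,000 ≤ $424,000, so full $46,000 applies
  Base: $417,000 − $46,000 = $371,000
  $371,000 × 10% = $37,100

Ordinary income tax:
  $146,000 × 6% = $8,760
  $53,000 × 11% = $5,830
  $120,000 × 21% = $25,200
  → $39,790

$39,790 > $37,100, so the ordinary income tax governs.

$39,790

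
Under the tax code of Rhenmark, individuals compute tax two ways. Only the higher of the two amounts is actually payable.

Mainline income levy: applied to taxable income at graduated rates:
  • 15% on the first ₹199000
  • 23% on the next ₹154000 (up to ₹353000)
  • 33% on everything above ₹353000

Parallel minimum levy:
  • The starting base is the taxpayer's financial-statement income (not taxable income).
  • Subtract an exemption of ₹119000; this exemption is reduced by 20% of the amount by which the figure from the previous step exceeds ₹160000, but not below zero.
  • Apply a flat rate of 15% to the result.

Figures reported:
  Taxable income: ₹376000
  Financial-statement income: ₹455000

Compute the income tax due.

₹72860

Mainline income levy:
  ₹199000 × 15% = ₹29850
  ₹154000 × 23% = ₹35420
  ₹23000 × 33% = ₹7590
  → ₹72860

Parallel minimum levy:
  Base (financial-statement income): ₹455000
  Exemption: ₹119000 − 20% × (₹455000 − ₹160000) = ₹119000 − ₹59000 = ₹60000
  Base: ₹455000 − ₹60000 = ₹395000
  ₹395000 × 15% = ₹59250

₹72860 > ₹59250, so the mainline income levy governs.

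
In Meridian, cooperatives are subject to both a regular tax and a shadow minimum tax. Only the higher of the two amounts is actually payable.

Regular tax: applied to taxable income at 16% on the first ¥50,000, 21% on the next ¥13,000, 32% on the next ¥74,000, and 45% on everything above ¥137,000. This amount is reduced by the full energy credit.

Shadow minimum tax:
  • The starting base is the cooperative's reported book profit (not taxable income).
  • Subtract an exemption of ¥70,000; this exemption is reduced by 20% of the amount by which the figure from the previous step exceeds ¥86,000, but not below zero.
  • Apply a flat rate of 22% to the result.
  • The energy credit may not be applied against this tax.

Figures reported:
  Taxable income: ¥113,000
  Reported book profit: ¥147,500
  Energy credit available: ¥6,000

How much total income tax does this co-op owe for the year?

Shadow minimum tax:
  Base (reported book profit): ¥147,500
  Exemption: ¥70,000 − 20% × (¥147,500 − ¥86,000) = ¥70,000 − ¥12,300 = ¥57,700
  Base: ¥147,500 − ¥57,700 = ¥89,800
  ¥89,800 × 22% = ¥19,756

Regular tax:
  ¥50,000 × 16% = ¥8,000
  ¥13,000 × 21% = ¥2,730
  ¥50,000 × 32% = ¥16,000
  → ¥26,730
  Less energy credit ¥6,000 → ¥20,730

¥20,730 > ¥19,756, so the regular tax governs.

¥20,730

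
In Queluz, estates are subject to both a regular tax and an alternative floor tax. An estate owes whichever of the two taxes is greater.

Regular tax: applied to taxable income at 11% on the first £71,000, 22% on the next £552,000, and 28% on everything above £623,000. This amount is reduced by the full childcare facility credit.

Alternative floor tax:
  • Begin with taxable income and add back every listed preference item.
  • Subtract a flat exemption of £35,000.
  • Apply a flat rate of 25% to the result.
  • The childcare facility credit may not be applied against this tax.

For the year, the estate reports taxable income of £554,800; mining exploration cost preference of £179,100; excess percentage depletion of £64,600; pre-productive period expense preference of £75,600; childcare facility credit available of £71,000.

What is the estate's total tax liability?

Alternative floor tax:
  Adjusted income: £554,800 + £179,100 + £64,600 + £75,600 = £874,100
  Less exemption £35,000 → base £839,100
  £839,100 × 25% = £209,775

Regular tax:
  £71,000 × 11% = £7,810
  £483,800 × 22% = £106,436
  → £114,246
  Less childcare facility credit £71,000 → £43,246

£209,775 > £43,246, so the alternative floor tax is the binding amount.

£209,775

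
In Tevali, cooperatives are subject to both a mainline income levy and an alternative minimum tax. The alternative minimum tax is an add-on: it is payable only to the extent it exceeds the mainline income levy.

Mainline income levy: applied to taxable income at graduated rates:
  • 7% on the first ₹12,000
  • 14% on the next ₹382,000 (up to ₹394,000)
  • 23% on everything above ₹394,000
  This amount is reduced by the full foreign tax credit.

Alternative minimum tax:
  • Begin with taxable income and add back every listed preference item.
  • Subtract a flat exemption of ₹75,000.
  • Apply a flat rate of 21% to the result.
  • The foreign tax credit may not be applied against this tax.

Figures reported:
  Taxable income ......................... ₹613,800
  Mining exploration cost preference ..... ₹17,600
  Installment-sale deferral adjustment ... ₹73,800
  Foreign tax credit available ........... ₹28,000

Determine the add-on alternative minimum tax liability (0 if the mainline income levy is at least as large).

Alternative minimum tax:
  Adjusted income: ₹613,800 + ₹17,600 + ₹73,800 = ₹705,200
  Less exemption ₹75,000 → base ₹630,200
  ₹630,200 × 21% = ₹132,342

Mainline income levy:
  ₹12,000 × 7% = ₹840
  ₹382,000 × 14% = ₹53,480
  ₹219,800 × 23% = ₹50,554
  → ₹104,874
  Less foreign tax credit ₹28,000 → ₹76,874

Excess of alternative minimum tax over mainline income levy: ₹132,342 − ₹76,874 = ₹55,468.

₹55,468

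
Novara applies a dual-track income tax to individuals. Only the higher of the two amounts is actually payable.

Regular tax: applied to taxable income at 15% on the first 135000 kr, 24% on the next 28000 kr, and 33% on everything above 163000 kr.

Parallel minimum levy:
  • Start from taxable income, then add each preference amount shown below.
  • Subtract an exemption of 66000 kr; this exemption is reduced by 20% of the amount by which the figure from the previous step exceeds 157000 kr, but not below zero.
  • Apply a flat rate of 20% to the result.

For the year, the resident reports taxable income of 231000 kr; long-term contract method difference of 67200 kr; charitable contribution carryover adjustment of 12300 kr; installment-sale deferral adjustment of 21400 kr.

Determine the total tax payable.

Regular tax:
  135000 kr × 15% = 20250 kr
  28000 kr × 24% = 6720 kr
  68000 kr × 33% = 22440 kr
  → 49410 kr

Parallel minimum levy:
  Adjusted income: 231000 kr + 67200 kr + 12300 kr + 21400 kr = 331900 kr
  Exemption: 66000 kr − 20% × (331900 kr − 157000 kr) = 66000 kr − 34980 kr = 31020 kr
  Base: 331900 kr − 31020 kr = 300880 kr
  300880 kr × 20% = 60176 kr

60176 kr > 49410 kr, so the parallel minimum levy is the binding amount.

60176 kr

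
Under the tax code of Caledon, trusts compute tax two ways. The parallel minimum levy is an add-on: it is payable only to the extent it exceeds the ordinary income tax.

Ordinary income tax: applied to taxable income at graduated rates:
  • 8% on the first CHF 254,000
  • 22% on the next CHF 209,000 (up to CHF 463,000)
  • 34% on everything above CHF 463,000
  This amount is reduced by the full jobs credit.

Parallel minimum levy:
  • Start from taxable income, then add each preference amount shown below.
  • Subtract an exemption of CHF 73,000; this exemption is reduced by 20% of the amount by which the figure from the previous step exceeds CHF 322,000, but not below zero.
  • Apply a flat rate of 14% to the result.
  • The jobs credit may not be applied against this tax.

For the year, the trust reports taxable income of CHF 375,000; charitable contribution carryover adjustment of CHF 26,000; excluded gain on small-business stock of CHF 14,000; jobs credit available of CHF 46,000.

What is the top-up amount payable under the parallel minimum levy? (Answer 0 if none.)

CHF 49,544

Parallel minimum levy:
  Adjusted income: CHF 375,000 + CHF 26,000 + CHF 14,000 = CHF 415,000
  Exemption: CHF 73,000 − 20% × (CHF 415,000 − CHF 322,000) = CHF 73,000 − CHF 18,600 = CHF 54,400
  Base: CHF 415,000 − CHF 54,400 = CHF 360,600
  CHF 360,600 × 14% = CHF 50,484

Ordinary income tax:
  CHF 254,000 × 8% = CHF 20,320
  CHF 121,000 × 22% = CHF 26,620
  → CHF 46,940
  Less jobs credit CHF 46,000 → CHF 940

Excess of parallel minimum levy over ordinary income tax: CHF 50,484 − CHF 940 = CHF 49,544.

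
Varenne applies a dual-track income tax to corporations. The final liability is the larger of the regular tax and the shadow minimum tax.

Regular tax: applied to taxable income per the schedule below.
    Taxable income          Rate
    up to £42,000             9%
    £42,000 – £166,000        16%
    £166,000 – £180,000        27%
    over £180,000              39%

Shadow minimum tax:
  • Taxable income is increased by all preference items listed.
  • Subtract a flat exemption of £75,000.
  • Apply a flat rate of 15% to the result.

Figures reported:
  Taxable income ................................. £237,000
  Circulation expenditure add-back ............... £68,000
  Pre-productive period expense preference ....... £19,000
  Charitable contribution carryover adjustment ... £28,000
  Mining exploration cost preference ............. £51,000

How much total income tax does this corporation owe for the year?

£49,630

Regular tax:
  £42,000 × 9% = £3,780
  £124,000 × 16% = £19,840
  £14,000 × 27% = £3,780
  £57,000 × 39% = £22,230
  → £49,630

Shadow minimum tax:
  Adjusted income: £237,000 + £68,000 + £19,000 + £28,000 + £51,000 = £403,000
  Less exemption £75,000 → base £328,000
  £328,000 × 15% = £49,200

£49,630 > £49,200, so the regular tax governs.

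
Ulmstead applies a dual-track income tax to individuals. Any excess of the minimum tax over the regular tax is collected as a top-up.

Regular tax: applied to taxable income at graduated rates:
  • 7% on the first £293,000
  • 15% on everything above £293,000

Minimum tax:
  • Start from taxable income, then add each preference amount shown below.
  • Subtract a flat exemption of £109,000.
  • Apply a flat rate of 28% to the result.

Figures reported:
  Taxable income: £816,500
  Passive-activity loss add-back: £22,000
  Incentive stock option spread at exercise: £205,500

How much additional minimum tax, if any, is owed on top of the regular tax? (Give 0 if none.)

£162,765

Minimum tax:
  Adjusted income: £816,500 + £22,000 + £205,500 = £1,044,000
  Less exemption £109,000 → base £935,000
  £935,000 × 28% = £261,800

Regular tax:
  £293,000 × 7% = £20,510
  £523,500 × 15% = £78,525
  → £99,035

Excess of minimum tax over regular tax: £261,800 − £99,035 = £162,765.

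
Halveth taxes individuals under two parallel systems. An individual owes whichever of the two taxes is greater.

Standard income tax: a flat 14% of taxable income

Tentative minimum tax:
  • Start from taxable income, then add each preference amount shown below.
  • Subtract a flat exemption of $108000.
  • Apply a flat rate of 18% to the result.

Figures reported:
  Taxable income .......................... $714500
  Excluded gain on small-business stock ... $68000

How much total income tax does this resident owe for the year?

$121410

Standard income tax:
  $714500 × 14% = $100030

Tentative minimum tax:
  Adjusted income: $714500 + $68000 = $782500
  Less exemption $108000 → base $674500
  $674500 × 18% = $121410

$121410 > $100030, so the tentative minimum tax is the binding amount.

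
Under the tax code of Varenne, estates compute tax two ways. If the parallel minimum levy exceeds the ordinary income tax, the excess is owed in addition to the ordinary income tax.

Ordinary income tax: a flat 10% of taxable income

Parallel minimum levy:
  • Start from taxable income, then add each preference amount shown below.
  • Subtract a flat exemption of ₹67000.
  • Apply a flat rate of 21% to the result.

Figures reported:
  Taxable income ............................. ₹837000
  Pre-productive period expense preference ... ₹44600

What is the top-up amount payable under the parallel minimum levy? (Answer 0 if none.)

Ordinary income tax:
  ₹837000 × 10% = ₹83700

Parallel minimum levy:
  Adjusted income: ₹837000 + ₹44600 = ₹881600
  Less exemption ₹67000 → base ₹814600
  ₹814600 × 21% = ₹171066

Excess of parallel minimum levy over ordinary income tax: ₹171066 − ₹83700 = ₹87366.

₹87366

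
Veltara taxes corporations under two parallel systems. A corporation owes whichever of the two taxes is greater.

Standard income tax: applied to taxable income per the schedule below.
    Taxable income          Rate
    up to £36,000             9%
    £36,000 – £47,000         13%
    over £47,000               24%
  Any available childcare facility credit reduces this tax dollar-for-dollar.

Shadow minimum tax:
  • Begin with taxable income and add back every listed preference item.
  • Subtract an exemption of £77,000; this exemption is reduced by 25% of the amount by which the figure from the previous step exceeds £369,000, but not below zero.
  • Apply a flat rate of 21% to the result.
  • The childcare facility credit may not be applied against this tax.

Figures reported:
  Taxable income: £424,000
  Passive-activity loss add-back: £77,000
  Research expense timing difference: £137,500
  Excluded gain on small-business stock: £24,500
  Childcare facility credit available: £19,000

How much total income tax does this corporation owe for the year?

Standard income tax:
  £36,000 × 9% = £3,240
  £11,000 × 13% = £1,430
  £377,000 × 24% = £90,480
  → £95,150
  Less childcare facility credit £19,000 → £76,150

Shadow minimum tax:
  Adjusted income: £424,000 + £77,000 + £137,500 + £24,500 = £663,000
  Exemption: £77,000 − 25% × (£663,000 − £369,000) = £77,000 − £73,500 = £3,500
  Base: £663,000 − £3,500 = £659,500
  £659,500 × 21% = £138,495

£138,495 > £76,150, so the shadow minimum tax is the binding amount.

£138,495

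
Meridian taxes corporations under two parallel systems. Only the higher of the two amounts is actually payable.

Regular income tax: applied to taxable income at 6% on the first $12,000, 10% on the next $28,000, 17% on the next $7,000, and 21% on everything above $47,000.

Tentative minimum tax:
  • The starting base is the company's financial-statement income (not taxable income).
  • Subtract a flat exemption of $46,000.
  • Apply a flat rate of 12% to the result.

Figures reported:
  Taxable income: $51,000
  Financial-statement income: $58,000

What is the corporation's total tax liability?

Regular income tax:
  $12,000 × 6% = $720
  $28,000 × 10% = $2,800
  $7,000 × 17% = $1,190
  $4,000 × 21% = $840
  → $5,550

Tentative minimum tax:
  Base (financial-statement income): $58,000
  Less exemption $46,000 → base $12,000
  $12,000 × 12% = $1,440

$5,550 > $1,440, so the regular income tax governs.

$5,550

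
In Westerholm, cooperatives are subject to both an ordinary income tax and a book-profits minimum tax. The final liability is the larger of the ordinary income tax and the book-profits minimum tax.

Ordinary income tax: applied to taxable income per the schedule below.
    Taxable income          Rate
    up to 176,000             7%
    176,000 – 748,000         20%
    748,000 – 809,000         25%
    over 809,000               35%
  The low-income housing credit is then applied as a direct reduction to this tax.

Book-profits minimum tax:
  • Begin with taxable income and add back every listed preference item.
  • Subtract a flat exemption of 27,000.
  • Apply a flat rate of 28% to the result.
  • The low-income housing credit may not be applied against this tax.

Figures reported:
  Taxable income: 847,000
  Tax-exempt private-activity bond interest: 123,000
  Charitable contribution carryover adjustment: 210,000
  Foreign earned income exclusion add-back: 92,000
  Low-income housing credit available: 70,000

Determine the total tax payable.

348,600

Ordinary income tax:
  176,000 × 7% = 12,320
  572,000 × 20% = 114,400
  61,000 × 25% = 15,250
  38,000 × 35% = 13,300
  → 155,270
  Less low-income housing credit 70,000 → 85,270

Book-profits minimum tax:
  Adjusted income: 847,000 + 123,000 + 210,000 + 92,000 = 1,272,000
  Less exemption 27,000 → base 1,245,000
  1,245,000 × 28% = 348,600

348,600 > 85,270, so the book-profits minimum tax is the binding amount.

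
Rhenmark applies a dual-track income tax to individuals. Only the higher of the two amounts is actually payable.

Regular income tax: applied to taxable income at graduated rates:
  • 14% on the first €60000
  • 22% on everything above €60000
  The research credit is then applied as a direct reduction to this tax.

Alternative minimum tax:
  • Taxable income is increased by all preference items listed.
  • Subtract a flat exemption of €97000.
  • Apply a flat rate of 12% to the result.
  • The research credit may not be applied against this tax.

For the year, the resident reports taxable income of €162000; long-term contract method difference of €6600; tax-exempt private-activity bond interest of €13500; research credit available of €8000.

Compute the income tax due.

€22840

Alternative minimum tax:
  Adjusted income: €162000 + €6600 + €13500 = €182100
  Less exemption €97000 → base €85100
  €85100 × 12% = €10212

Regular income tax:
  €60000 × 14% = €8400
  €102000 × 22% = €22440
  → €30840
  Less research credit €8000 → €22840

€22840 > €10212, so the regular income tax governs.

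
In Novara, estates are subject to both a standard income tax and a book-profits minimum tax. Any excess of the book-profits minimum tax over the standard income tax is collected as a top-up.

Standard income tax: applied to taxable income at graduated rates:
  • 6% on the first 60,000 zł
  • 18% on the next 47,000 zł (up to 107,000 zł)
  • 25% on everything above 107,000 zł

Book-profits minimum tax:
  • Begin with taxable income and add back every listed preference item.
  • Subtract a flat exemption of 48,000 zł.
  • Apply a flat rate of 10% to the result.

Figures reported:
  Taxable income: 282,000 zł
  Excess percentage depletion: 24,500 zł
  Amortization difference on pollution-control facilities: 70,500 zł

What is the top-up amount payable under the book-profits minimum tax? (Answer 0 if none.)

Book-profits minimum tax:
  Adjusted income: 282,000 zł + 24,500 zł + 70,500 zł = 377,000 zł
  Less exemption 48,000 zł → base 329,000 zł
  329,000 zł × 10% = 32,900 zł

Standard income tax:
  60,000 zł × 6% = 3,600 zł
  47,000 zł × 18% = 8,460 zł
  175,000 zł × 25% = 43,750 zł
  → 55,810 zł

32,900 zł ≤ 55,810 zł, so no add-on is due.

0 zł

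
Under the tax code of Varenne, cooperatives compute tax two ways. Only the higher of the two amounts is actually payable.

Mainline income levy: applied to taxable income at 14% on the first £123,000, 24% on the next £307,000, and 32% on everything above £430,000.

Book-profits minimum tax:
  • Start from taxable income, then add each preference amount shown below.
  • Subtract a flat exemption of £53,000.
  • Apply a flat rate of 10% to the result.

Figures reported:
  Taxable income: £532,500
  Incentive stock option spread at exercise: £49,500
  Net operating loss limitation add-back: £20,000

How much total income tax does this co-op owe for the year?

£123,700

Book-profits minimum tax:
  Adjusted income: £532,500 + £49,500 + £20,000 = £602,000
  Less exemption £53,000 → base £549,000
  £549,000 × 10% = £54,900

Mainline income levy:
  £123,000 × 14% = £17,220
  £307,000 × 24% = £73,680
  £102,500 × 32% = £32,800
  → £123,700

£123,700 > £54,900, so the mainline income levy governs.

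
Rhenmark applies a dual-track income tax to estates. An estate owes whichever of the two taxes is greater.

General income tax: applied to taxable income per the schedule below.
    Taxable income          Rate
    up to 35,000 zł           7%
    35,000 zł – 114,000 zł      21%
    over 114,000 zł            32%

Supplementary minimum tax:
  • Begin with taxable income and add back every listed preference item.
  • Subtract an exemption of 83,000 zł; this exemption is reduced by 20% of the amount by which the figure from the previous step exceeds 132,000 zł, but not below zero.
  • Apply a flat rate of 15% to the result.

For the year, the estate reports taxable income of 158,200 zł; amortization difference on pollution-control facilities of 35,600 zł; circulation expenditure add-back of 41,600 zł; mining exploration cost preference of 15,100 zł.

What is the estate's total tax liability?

General income tax:
  35,000 zł × 7% = 2,450 zł
  79,000 zł × 21% = 16,590 zł
  44,200 zł × 32% = 14,144 zł
  → 33,184 zł

Supplementary minimum tax:
  Adjusted income: 158,200 zł + 35,600 zł + 41,600 zł + 15,100 zł = 250,500 zł
  Exemption: 83,000 zł − 20% × (250,500 zł − 132,000 zł) = 83,000 zł − 23,700 zł = 59,300 zł
  Base: 250,500 zł − 59,300 zł = 191,200 zł
  191,200 zł × 15% = 28,680 zł

33,184 zł > 28,680 zł, so the general income tax governs.

33,184 zł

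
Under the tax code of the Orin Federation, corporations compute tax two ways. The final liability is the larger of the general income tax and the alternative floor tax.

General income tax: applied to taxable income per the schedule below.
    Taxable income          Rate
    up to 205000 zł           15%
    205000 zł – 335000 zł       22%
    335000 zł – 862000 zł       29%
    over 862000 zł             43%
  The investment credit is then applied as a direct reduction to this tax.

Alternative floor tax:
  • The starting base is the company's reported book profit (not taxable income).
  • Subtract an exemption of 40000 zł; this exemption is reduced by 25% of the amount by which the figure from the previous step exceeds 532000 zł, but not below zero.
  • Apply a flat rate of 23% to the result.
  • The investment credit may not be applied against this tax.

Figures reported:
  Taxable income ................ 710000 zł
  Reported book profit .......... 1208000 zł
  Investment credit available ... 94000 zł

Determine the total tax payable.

277840 zł

Alternative floor tax:
  Base (reported book profit): 1208000 zł
  Exemption: 25% × (1208000 zł − 532000 zł) = 169000 zł ≥ 40000 zł, so the exemption is fully phased out
  Base: 1208000 zł − 0 zł = 1208000 zł
  1208000 zł × 23% = 277840 zł

General income tax:
  205000 zł × 15% = 30750 zł
  130000 zł × 22% = 28600 zł
  375000 zł × 29% = 108750 zł
  → 168100 zł
  Less investment credit 94000 zł → 74100 zł

277840 zł > 74100 zł, so the alternative floor tax is the binding amount.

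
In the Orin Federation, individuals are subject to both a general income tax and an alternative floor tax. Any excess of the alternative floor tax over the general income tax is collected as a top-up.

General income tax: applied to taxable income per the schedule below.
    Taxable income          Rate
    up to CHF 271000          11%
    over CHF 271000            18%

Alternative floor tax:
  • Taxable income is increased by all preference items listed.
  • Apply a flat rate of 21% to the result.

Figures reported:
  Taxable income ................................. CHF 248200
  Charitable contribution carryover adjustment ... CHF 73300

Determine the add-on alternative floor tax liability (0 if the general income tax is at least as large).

Alternative floor tax:
  Adjusted income: CHF 248200 + CHF 73300 = CHF 321500
  CHF 321500 × 21% = CHF 67515

General income tax:
  CHF 248200 × 11% = CHF 27302

Excess of alternative floor tax over general income tax: CHF 67515 − CHF 27302 = CHF 40213.

CHF 40213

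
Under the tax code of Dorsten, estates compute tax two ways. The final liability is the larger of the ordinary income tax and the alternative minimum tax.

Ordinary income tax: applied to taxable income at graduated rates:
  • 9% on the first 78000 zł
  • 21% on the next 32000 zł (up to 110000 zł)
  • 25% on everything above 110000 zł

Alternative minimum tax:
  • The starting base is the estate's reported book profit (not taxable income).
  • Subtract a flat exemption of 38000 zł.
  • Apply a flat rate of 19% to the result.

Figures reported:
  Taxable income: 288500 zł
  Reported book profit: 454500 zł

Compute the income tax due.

Ordinary income tax:
  78000 zł × 9% = 7020 zł
  32000 zł × 21% = 6720 zł
  178500 zł × 25% = 44625 zł
  → 58365 zł

Alternative minimum tax:
  Base (reported book profit): 454500 zł
  Less exemption 38000 zł → base 416500 zł
  416500 zł × 19% = 79135 zł

79135 zł > 58365 zł, so the alternative minimum tax is the binding amount.

79135 zł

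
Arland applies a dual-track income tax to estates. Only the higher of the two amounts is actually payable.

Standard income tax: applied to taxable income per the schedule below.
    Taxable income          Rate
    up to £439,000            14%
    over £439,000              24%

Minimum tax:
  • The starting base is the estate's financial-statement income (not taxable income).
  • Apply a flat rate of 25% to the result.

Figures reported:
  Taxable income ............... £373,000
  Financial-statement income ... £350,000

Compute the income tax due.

Minimum tax:
  Base (financial-statement income): £350,000
  £350,000 × 25% = £87,500

Standard income tax:
  £373,000 × 14% = £52,220

£87,500 > £52,220, so the minimum tax is the binding amount.

£87,500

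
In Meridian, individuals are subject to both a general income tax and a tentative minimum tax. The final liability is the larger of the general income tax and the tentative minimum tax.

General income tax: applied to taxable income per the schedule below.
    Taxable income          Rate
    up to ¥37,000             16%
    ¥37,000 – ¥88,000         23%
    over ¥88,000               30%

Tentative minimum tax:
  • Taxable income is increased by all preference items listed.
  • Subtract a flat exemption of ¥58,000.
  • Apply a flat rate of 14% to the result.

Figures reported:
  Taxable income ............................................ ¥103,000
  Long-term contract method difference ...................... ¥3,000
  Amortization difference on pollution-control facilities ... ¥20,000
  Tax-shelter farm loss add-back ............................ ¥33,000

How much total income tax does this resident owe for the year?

General income tax:
  ¥37,000 × 16% = ¥5,920
  ¥51,000 × 23% = ¥11,730
  ¥15,000 × 30% = ¥4,500
  → ¥22,150

Tentative minimum tax:
  Adjusted income: ¥103,000 + ¥3,000 + ¥20,000 + ¥33,000 = ¥159,000
  Less exemption ¥58,000 → base ¥101,000
  ¥101,000 × 14% = ¥14,140

¥22,150 > ¥14,140, so the general income tax governs.

¥22,150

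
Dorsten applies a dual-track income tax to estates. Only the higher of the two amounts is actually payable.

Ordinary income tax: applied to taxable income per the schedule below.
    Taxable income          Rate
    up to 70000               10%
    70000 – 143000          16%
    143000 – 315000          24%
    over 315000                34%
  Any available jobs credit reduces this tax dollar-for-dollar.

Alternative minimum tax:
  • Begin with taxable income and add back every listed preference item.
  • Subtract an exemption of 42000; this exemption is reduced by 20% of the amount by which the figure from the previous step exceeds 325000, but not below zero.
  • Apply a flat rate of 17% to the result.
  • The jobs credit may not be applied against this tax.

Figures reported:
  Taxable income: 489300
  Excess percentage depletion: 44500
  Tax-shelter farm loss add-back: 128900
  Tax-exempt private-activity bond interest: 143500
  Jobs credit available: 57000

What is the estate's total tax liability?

Ordinary income tax:
  70000 × 10% = 7000
  73000 × 16% = 11680
  172000 × 24% = 41280
  174300 × 34% = 59262
  → 119222
  Less jobs credit 57000 → 62222

Alternative minimum tax:
  Adjusted income: 489300 + 44500 + 128900 + 143500 = 806200
  Exemption: 20% × (806200 − 325000) = 96240 ≥ 42000, so the exemption is fully phased out
  Base: 806200 − 0 = 806200
  806200 × 17% = 137054

137054 > 62222, so the alternative minimum tax is the binding amount.

137054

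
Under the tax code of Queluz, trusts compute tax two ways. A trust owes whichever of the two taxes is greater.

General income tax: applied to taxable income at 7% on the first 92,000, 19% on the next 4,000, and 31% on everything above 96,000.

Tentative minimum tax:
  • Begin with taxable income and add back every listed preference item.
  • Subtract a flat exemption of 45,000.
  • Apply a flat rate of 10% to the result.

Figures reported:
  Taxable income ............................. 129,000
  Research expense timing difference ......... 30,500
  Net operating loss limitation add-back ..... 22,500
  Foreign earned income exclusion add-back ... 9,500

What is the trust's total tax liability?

17,430

General income tax:
  92,000 × 7% = 6,440
  4,000 × 19% = 760
  33,000 × 31% = 10,230
  → 17,430

Tentative minimum tax:
  Adjusted income: 129,000 + 30,500 + 22,500 + 9,500 = 191,500
  Less exemption 45,000 → base 146,500
  146,500 × 10% = 14,650

17,430 > 14,650, so the general income tax governs.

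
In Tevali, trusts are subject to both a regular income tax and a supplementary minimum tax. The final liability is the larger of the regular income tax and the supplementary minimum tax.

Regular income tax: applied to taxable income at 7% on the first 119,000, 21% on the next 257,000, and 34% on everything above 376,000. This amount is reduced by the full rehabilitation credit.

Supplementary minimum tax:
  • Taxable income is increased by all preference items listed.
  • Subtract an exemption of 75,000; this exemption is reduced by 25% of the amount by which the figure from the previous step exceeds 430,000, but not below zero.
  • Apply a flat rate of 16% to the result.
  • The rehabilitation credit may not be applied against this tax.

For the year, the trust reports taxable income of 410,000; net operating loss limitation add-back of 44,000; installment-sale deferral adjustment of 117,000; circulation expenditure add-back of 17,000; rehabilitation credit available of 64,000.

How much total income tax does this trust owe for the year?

Supplementary minimum tax:
  Adjusted income: 410,000 + 44,000 + 117,000 + 17,000 = 588,000
  Exemption: 75,000 − 25% × (588,000 − 430,000) = 75,000 − 39,500 = 35,500
  Base: 588,000 − 35,500 = 552,500
  552,500 × 16% = 88,400

Regular income tax:
  119,000 × 7% = 8,330
  257,000 × 21% = 53,970
  34,000 × 34% = 11,560
  → 73,860
  Less rehabilitation credit 64,000 → 9,860

88,400 > 9,860, so the supplementary minimum tax is the binding amount.

88,400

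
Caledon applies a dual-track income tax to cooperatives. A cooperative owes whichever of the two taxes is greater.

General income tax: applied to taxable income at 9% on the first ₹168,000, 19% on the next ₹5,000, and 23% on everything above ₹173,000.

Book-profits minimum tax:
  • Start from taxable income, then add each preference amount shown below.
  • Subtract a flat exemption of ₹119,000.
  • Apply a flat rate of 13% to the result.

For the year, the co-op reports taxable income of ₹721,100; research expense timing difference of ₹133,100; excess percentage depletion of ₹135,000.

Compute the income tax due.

₹142,133

Book-profits minimum tax:
  Adjusted income: ₹721,100 + ₹133,100 + ₹135,000 = ₹989,200
  Less exemption ₹119,000 → base ₹870,200
  ₹870,200 × 13% = ₹113,126

General income tax:
  ₹168,000 × 9% = ₹15,120
  ₹5,000 × 19% = ₹950
  ₹548,100 × 23% = ₹126,063
  → ₹142,133

₹142,133 > ₹113,126, so the general income tax governs.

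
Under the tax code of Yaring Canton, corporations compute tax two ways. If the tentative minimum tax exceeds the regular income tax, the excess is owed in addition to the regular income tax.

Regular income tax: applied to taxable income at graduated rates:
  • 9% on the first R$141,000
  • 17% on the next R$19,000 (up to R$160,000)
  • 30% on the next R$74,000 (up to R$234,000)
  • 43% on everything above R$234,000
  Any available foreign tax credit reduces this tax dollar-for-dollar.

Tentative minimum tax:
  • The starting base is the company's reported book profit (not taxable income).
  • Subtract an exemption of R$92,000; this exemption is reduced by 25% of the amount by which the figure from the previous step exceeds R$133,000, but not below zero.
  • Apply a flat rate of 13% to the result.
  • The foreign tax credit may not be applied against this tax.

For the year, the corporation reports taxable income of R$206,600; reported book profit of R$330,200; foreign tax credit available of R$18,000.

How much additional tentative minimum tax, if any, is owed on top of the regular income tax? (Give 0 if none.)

Regular income tax:
  R$141,000 × 9% = R$12,690
  R$19,000 × 17% = R$3,230
  R$46,600 × 30% = R$13,980
  → R$29,900
  Less foreign tax credit R$18,000 → R$11,900

Tentative minimum tax:
  Base (reported book profit): R$330,200
  Exemption: R$92,000 − 25% × (R$330,200 − R$133,000) = R$92,000 − R$49,300 = R$42,700
  Base: R$330,200 − R$42,700 = R$287,500
  R$287,500 × 13% = R$37,375

Excess of tentative minimum tax over regular income tax: R$37,375 − R$11,900 = R$25,475.

R$25,475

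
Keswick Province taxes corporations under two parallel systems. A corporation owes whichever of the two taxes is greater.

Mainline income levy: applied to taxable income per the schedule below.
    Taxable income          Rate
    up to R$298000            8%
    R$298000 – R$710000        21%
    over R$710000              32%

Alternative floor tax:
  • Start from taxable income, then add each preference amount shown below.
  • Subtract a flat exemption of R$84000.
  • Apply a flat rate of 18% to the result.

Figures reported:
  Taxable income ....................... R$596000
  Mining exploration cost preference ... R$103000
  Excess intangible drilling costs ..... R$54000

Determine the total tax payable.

Mainline income levy:
  R$298000 × 8% = R$23840
  R$298000 × 21% = R$62580
  → R$86420

Alternative floor tax:
  Adjusted income: R$596000 + R$103000 + R$54000 = R$753000
  Less exemption R$84000 → base R$669000
  R$669000 × 18% = R$120420

R$120420 > R$86420, so the alternative floor tax is the binding amount.

R$120420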